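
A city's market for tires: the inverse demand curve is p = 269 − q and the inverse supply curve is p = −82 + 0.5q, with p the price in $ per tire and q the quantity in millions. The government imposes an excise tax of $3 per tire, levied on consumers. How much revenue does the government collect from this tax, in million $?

Inverting to q(p) form: qd = 269 − p; qs = 2p + 164.
Without the tax, 269 − p = 2p + 164 gives 3p = 105, so p* = $35 and q* = 234.
With the tax collected from consumers, demand (in seller-price terms) shifts: qd = 269 − (p + 3).
New equilibrium: consumers pay $37, producers receive $34, q = 232. (Wedge: pb − ps = 3.)
Revenue = t · Q = 3 · 232 = $696.

Tax revenue = $696 million.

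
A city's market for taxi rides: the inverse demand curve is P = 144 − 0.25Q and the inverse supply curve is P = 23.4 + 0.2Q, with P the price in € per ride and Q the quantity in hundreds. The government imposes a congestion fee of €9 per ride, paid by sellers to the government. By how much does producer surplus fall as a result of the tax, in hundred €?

Inverting to Q(P) form: Qd = 576 − 4P; Qs = 5P − 117.
Before the tax: set 576 − 4P = 5P − 117 → P* = €77, Q* = 268.
With the tax collected from sellers, supply shifts: Qs = 5(P − 9) − 117.
Solving gives Q = 248 with consumers paying €82 and sellers receiving €73 (the €9 wedge).
ΔPS is the trapezoid between Q = 248 and Q = 268 of height €4: ½ · (268 + 248) · 4 = €1032.

Producer surplus falls by €1032 hundred.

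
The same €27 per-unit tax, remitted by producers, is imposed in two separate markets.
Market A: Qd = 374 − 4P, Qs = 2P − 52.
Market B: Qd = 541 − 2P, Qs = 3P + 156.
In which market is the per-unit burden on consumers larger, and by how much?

Market B, by €7.2.

Market A: pre-tax P* = €71, Q* = 90; post-tax Q = 54; per-unit burden on consumers = €9.
Market B: pre-tax P* = €77, Q* = 387; post-tax Q = 354.6; per-unit burden on consumers = €16.2.
Difference: €9 vs €16.2 → market B is larger by €7.2.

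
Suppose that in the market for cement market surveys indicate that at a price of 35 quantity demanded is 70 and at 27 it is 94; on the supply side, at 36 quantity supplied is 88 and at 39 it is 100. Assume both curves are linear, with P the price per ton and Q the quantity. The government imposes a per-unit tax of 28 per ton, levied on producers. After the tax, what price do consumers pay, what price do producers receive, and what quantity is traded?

Demand slope: (94 − 70)/(27 − 35) = -3, so Qd = 175 − 3P.
Supply slope: (100 − 88)/(39 − 36) = 4, so Qs = 4P − 56.
Before the tax: set 175 − 3P = 4P − 56 → P* = 33, Q* = 76.
With the tax collected from producers, supply shifts: Qs = 4(P − 28) − 56.
Solving gives Q = 28 with consumers paying 49 and producers receiving 21 (the 28 wedge).
The less price-elastic side of the market bears the larger share of a per-unit tax.

Consumers pay 49; producers receive 21; quantity = 28.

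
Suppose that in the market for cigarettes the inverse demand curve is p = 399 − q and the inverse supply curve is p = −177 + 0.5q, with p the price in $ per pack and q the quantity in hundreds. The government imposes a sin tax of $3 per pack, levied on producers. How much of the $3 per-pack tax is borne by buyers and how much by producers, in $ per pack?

Rewrite in direct form: qd = 399 − p and qs = 2p + 354.
Without the tax, 399 − p = 2p + 354 gives 3p = 45, so p* = $15 and q* = 384.
With the tax collected from producers, supply shifts: qs = 2(p − 3) + 354.
Solving gives q = 382 with buyers paying $17 and producers receiving $14 (the $3 wedge).
Burden on buyers: $2; on producers: $1. (They sum to $3.)
The less price-elastic side of the market bears the larger share of a per-unit tax.

Buyers bear $2 per pack; producers bear $1 per pack.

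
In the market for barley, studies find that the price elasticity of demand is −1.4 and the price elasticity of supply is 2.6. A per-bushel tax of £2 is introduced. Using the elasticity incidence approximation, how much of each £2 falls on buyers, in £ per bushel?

Incidence ratio: buyers' share ≈ εs / (εs + |εd|) = 2.6 / (2.6 + 1.4) = 0.65.
So buyers bear ≈ 0.65 × £2 = £1.3; suppliers bear £0.7.

Buyers bear ≈ £1.3 per bushel.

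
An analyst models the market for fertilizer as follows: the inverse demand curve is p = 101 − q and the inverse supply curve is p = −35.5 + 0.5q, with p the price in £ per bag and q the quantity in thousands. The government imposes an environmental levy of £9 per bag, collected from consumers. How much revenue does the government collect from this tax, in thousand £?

Tax revenue = £765 thousand.

Rewrite in direct form: qd = 101 − p and qs = 2p + 71.
Before the tax: set 101 − p = 2p + 71 → p* = £10, q* = 91.
With the tax collected from consumers, demand (in seller-price terms) shifts: qd = 101 − (p + 9).
Solving gives q = 85 with consumers paying £16 and producers receiving £7 (the £9 wedge).
Revenue = t · Q = 9 · 85 = £765.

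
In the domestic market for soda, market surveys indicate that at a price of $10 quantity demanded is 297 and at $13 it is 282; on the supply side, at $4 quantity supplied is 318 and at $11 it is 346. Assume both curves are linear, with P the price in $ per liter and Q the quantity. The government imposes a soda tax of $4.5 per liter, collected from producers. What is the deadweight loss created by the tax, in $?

Demand slope: (282 − 297)/(13 − 10) = -5, so Qd = 347 − 5P.
Supply slope: (346 − 318)/(11 − 4) = 4, so Qs = 4P + 302.
Before the tax: set 347 − 5P = 4P + 302 → P* = $5, Q* = 322.
With the tax collected from producers, supply shifts: Qs = 4(P − 4.5) + 302.
New equilibrium: buyers pay $7, producers receive $2.5, Q = 312. (Wedge: Pb − Ps = 4.5.)
Quantity falls by |ΔQ| = |322 − 312| = 10.
DWL = ½ · t · |ΔQ| = ½ · 4.5 · 10 = $22.5.

Deadweight loss = $22.5.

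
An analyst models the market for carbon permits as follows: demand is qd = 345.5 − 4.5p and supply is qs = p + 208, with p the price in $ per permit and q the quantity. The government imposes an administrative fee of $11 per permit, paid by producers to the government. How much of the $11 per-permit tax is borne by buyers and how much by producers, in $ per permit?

Buyers bear $2 per permit; producers bear $9 per permit.

Before the tax: set 345.5 − 4.5p = p + 208 → p* = $25, q* = 233.
With the tax collected from producers, supply shifts: qs = (p − 11) + 208.
New equilibrium: buyers pay $27, producers receive $16, q = 224. (Wedge: pb − ps = 11.)
Burden on buyers: $2; on producers: $9. (They sum to $11.)
The less price-elastic side of the market bears the larger share of a per-unit tax.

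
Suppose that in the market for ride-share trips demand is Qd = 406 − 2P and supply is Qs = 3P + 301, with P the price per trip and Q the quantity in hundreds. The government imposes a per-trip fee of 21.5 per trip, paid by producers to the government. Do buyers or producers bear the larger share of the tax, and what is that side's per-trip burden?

Without the tax, 406 − 2P = 3P + 301 gives 5P = 105, so P* = 21 and Q* = 364.
With the tax collected from producers, supply shifts: Qs = 3(P − 21.5) + 301.
New equilibrium: buyers pay 33.9, producers receive 12.4, Q = 338.2. (Wedge: Pb − Ps = 21.5.)
Per-trip burden: buyers 12.9, producers 8.6.
Buyers take the larger share because demand is less price-elastic here (demand slope 2 vs supply slope 3).

Buyers bear the larger share: 12.9 per trip.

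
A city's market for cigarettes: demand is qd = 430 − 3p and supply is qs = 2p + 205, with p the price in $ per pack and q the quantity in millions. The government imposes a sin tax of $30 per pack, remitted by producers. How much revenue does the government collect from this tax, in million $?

Without the tax, 430 − 3p = 2p + 205 gives 5p = 225, so p* = $45 and q* = 295.
With the tax collected from producers, supply shifts: qs = 2(p − 30) + 205.
New equilibrium: buyers pay $57, producers receive $27, q = 259. (Wedge: pb − ps = 30.)
Revenue = t · Q = 30 · 259 = $7770.

Tax revenue = $7770 million.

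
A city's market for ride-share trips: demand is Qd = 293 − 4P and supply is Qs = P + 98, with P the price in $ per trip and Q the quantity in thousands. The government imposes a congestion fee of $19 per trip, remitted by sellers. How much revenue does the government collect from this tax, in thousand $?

Tax revenue = $2314.2 thousand.

Before the tax: set 293 − 4P = P + 98 → P* = $39, Q* = 137.
With the tax collected from sellers, supply shifts: Qs = (P − 19) + 98.
New equilibrium: buyers pay $42.8, sellers receive $23.8, Q = 121.8. (Wedge: Pb − Ps = 19.)
Revenue = t · Q = 19 · 121.8 = $2314.2.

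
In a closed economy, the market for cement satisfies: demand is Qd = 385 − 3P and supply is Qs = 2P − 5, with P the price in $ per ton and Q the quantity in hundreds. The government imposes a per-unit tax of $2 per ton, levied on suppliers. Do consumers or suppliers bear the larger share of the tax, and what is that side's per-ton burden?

Suppliers bear the larger share: $1.2 per ton.

Before the tax: set 385 − 3P = 2P − 5 → P* = $78, Q* = 151.
With the tax collected from suppliers, supply shifts: Qs = 2(P − 2) − 5.
New equilibrium: consumers pay $78.8, suppliers receive $76.8, Q = 148.6. (Wedge: Pb − Ps = 2.)
Per-ton burden: consumers $0.8, suppliers $1.2.
Suppliers take the larger share because supply is less price-elastic here (demand slope 3 vs supply slope 2).
The less price-elastic side of the market bears the larger share of a per-unit tax.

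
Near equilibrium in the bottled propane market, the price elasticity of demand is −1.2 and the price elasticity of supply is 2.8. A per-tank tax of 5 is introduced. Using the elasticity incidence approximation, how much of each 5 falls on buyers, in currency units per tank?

Buyers bear ≈ 3.5 per tank.

Incidence ratio: buyers' share ≈ εs / (εs + |εd|) = 2.8 / (2.8 + 1.2) = 0.7.
So buyers bear ≈ 0.7 × 5 = 3.5; sellers bear 1.5.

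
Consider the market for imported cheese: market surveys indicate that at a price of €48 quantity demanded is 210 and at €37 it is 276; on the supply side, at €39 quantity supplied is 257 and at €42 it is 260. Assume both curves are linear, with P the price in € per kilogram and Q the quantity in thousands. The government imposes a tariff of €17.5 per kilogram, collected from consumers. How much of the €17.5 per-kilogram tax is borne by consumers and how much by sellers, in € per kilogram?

Demand slope: (276 − 210)/(37 − 48) = -6, so Qd = 498 − 6P.
Supply slope: (260 − 257)/(42 − 39) = 1, so Qs = P + 218.
Without the tax, 498 − 6P = P + 218 gives 7P = 280, so P* = €40 and Q* = 258.
With the tax collected from consumers, demand (in seller-price terms) shifts: Qd = 498 − 6(P + 17.5).
New equilibrium: consumers pay €42.5, sellers receive €25, Q = 243. (Wedge: Pb − Ps = 17.5.)
Burden on consumers: €2.5; on sellers: €15. (They sum to €17.5.)
The less price-elastic side of the market bears the larger share of a per-unit tax.

Consumers bear €2.5 per kilogram; sellers bear €15 per kilogram.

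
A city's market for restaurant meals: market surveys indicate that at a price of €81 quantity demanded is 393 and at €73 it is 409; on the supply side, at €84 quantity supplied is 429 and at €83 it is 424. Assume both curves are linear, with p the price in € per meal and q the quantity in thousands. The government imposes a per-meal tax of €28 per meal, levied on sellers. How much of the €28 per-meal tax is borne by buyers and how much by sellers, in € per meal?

Buyers bear €20 per meal; sellers bear €8 per meal.

Demand slope: (409 − 393)/(73 − 81) = -2, so qd = 555 − 2p.
Supply slope: (424 − 429)/(83 − 84) = 5, so qs = 5p + 9.
Without the tax, 555 − 2p = 5p + 9 gives 7p = 546, so p* = €78 and q* = 399.
With the tax collected from sellers, supply shifts: qs = 5(p − 28) + 9.
Solving gives q = 359 with buyers paying €98 and sellers receiving €70 (the €28 wedge).
Burden on buyers: €20; on sellers: €8. (They sum to €28.)
The less price-elastic side of the market bears the larger share of a per-unit tax.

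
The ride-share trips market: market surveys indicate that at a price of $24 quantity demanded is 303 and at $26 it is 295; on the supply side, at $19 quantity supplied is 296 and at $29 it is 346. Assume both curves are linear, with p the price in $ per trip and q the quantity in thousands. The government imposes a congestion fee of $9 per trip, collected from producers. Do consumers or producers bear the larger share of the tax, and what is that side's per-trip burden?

Consumers bear the larger share: $5 per trip.

Demand slope: (295 − 303)/(26 − 24) = -4, so qd = 399 − 4p.
Supply slope: (346 − 296)/(29 − 19) = 5, so qs = 5p + 201.
Without the tax, 399 − 4p = 5p + 201 gives 9p = 198, so p* = $22 and q* = 311.
With the tax collected from producers, supply shifts: qs = 5(p − 9) + 201.
Solving gives q = 291 with consumers paying $27 and producers receiving $18 (the $9 wedge).
Per-trip burden: consumers $5, producers $4.
Consumers take the larger share because demand is less price-elastic here (demand slope 4 vs supply slope 5).
The less price-elastic side of the market bears the larger share of a per-unit tax.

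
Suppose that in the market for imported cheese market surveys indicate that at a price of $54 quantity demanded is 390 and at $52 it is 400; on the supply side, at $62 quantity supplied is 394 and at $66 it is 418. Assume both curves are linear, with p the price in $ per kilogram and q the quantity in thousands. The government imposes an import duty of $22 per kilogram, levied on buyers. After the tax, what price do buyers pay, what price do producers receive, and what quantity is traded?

Demand slope: (400 − 390)/(52 − 54) = -5, so qd = 660 − 5p.
Supply slope: (418 − 394)/(66 − 62) = 6, so qs = 6p + 22.
Without the tax, 660 − 5p = 6p + 22 gives 11p = 638, so p* = $58 and q* = 370.
With the tax collected from buyers, demand (in seller-price terms) shifts: qd = 660 − 5(p + 22).
New equilibrium: buyers pay $70, producers receive $48, q = 310. (Wedge: pb − ps = 22.)
The less price-elastic side of the market bears the larger share of a per-unit tax.

Buyers pay $70; producers receive $48; quantity = 310.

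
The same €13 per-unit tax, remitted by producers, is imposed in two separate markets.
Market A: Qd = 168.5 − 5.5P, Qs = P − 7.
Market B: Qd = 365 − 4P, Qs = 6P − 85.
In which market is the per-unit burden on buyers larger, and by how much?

Market A: pre-tax P* = €27, Q* = 20; post-tax Q = 9; per-unit burden on buyers = €2.
Market B: pre-tax P* = €45, Q* = 185; post-tax Q = 153.8; per-unit burden on buyers = €7.8.
Difference: €2 vs €7.8 → market B is larger by €5.8.

Market B, by €5.8.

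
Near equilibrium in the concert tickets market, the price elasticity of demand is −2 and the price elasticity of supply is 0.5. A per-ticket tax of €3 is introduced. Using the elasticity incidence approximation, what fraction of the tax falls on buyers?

Buyers' share ≈ 0.2.

Incidence ratio: buyers' share ≈ εs / (εs + |εd|) = 0.5 / (0.5 + 2) = 0.2.
Supply is the less elastic side, so buyers bear the smaller share.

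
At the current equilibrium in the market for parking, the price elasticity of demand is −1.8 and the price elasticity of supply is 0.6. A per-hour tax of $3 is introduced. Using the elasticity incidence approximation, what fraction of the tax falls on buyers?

Incidence ratio: buyers' share ≈ εs / (εs + |εd|) = 0.6 / (0.6 + 1.8) = 0.25.
Supply is the less elastic side, so buyers bear the smaller share.

Buyers' share ≈ 0.25.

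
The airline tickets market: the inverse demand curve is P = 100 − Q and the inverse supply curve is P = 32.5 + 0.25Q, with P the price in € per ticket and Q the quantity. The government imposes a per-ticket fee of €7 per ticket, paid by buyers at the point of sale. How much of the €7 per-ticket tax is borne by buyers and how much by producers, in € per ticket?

Inverting to Q(P) form: Qd = 100 − P; Qs = 4P − 130.
Before the tax: set 100 − P = 4P − 130 → P* = €46, Q* = 54.
With the tax collected from buyers, demand (in seller-price terms) shifts: Qd = 100 − (P + 7).
New equilibrium: buyers pay €51.6, producers receive €44.6, Q = 48.4. (Wedge: Pb − Ps = 7.)
Burden on buyers: €5.6; on producers: €1.4. (They sum to €7.)
The less price-elastic side of the market bears the larger share of a per-unit tax.

Buyers bear €5.6 per ticket; producers bear €1.4 per ticket.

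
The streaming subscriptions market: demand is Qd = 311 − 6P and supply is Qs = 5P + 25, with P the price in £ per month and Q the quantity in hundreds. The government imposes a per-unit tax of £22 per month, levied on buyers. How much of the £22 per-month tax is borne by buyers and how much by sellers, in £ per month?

Before the tax: set 311 − 6P = 5P + 25 → P* = £26, Q* = 155.
With the tax collected from buyers, demand (in seller-price terms) shifts: Qd = 311 − 6(P + 22).
New equilibrium: buyers pay £36, sellers receive £14, Q = 95. (Wedge: Pb − Ps = 22.)
Burden on buyers: £10; on sellers: £12. (They sum to £22.)
The less price-elastic side of the market bears the larger share of a per-unit tax.

Buyers bear £10 per month; sellers bear £12 per month.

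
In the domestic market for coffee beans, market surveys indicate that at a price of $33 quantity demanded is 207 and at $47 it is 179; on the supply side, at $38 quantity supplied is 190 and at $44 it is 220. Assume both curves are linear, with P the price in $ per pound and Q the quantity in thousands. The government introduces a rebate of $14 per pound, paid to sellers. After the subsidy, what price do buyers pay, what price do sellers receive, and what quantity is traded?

Buyers pay $29; sellers receive $43; quantity = 215.

Demand slope: (179 − 207)/(47 − 33) = -2, so Qd = 273 − 2P.
Supply slope: (220 − 190)/(44 − 38) = 5, so Qs = 5P.
Before the subsidy: set 273 − 2P = 5P → P* = $39, Q* = 195.
With a per-unit subsidy paid to sellers, each receives P + 14 per unit sold, so supply becomes Qs = 5(P + 14).
Solving gives Q = 215 with buyers paying $29 and sellers receiving $43 (the $14 wedge).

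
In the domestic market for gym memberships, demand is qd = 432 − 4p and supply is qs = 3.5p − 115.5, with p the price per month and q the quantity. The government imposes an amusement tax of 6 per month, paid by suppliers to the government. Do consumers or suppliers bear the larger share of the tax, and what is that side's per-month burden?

Suppliers bear the larger share: 3.2 per month.

Before the tax: set 432 − 4p = 3.5p − 115.5 → p* = 73, q* = 140.
With the tax collected from suppliers, supply shifts: qs = 3.5(p − 6) − 115.5.
New equilibrium: consumers pay 75.8, suppliers receive 69.8, q = 128.8. (Wedge: pb − ps = 6.)
Per-month burden: consumers 2.8, suppliers 3.2.
Suppliers take the larger share because supply is less price-elastic here (demand slope 4 vs supply slope 3.5).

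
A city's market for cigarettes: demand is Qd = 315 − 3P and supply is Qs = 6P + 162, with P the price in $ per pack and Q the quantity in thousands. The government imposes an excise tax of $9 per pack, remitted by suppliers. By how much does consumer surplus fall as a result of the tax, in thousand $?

Consumer surplus falls by $1530 thousand.

Without the tax, 315 − 3P = 6P + 162 gives 9P = 153, so P* = $17 and Q* = 264.
With the tax collected from suppliers, supply shifts: Qs = 6(P − 9) + 162.
New equilibrium: buyers pay $23, suppliers receive $14, Q = 246. (Wedge: Pb − Ps = 9.)
ΔCS is the trapezoid between Q = 246 and Q = 264 of height $6: ½ · (264 + 246) · 6 = $1530.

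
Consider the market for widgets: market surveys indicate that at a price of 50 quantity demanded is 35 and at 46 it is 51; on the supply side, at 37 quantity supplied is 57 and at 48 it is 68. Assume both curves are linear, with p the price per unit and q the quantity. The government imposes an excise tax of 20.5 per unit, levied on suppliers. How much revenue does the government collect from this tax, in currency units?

Tax revenue = 955.3.

Demand slope: (51 − 35)/(46 − 50) = -4, so qd = 235 − 4p.
Supply slope: (68 − 57)/(48 − 37) = 1, so qs = p + 20.
Before the tax: set 235 − 4p = p + 20 → p* = 43, q* = 63.
With the tax collected from suppliers, supply shifts: qs = (p − 20.5) + 20.
Solving gives q = 46.6 with consumers paying 47.1 and suppliers receiving 26.6 (the 20.5 wedge).
Revenue = t · Q = 20.5 · 46.6 = 955.3.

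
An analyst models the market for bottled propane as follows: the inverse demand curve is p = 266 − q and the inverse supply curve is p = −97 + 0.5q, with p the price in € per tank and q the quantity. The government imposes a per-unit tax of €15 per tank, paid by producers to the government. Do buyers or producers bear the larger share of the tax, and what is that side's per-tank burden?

Inverting to q(p) form: qd = 266 − p; qs = 2p + 194.
Without the tax, 266 − p = 2p + 194 gives 3p = 72, so p* = €24 and q* = 242.
With the tax collected from producers, supply shifts: qs = 2(p − 15) + 194.
New equilibrium: buyers pay €34, producers receive €19, q = 232. (Wedge: pb − ps = 15.)
Per-tank burden: buyers €10, producers €5.
Buyers take the larger share because demand is less price-elastic here (demand slope 1 vs supply slope 2).
The less price-elastic side of the market bears the larger share of a per-unit tax.

Buyers bear the larger share: €10 per tank.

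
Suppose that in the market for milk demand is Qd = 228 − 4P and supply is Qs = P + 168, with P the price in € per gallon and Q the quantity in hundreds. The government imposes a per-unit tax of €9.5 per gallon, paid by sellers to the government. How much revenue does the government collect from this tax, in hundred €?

Tax revenue = €1637.8 hundred.

Without the tax, 228 − 4P = P + 168 gives 5P = 60, so P* = €12 and Q* = 180.
With the tax collected from sellers, supply shifts: Qs = (P − 9.5) + 168.
New equilibrium: buyers pay €13.9, sellers receive €4.4, Q = 172.4. (Wedge: Pb − Ps = 9.5.)
Revenue = t · Q = 9.5 · 172.4 = €1637.8.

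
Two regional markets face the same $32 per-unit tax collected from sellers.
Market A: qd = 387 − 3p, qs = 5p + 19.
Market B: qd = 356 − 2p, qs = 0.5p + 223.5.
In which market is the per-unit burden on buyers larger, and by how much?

Market A: pre-tax p* = $46, q* = 249; post-tax q = 189; per-unit burden on buyers = $20.
Market B: pre-tax p* = $53, q* = 250; post-tax q = 237.2; per-unit burden on buyers = $6.4.
Difference: $20 vs $6.4 → market A is larger by $13.6.

Market A, by $13.6.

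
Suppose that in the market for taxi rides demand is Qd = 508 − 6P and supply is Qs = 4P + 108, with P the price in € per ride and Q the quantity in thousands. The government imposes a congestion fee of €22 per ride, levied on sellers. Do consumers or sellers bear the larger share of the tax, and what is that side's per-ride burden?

Before the tax: set 508 − 6P = 4P + 108 → P* = €40, Q* = 268.
With the tax collected from sellers, supply shifts: Qs = 4(P − 22) + 108.
New equilibrium: consumers pay €48.8, sellers receive €26.8, Q = 215.2. (Wedge: Pb − Ps = 22.)
Per-ride burden: consumers €8.8, sellers €13.2.
Sellers take the larger share because supply is less price-elastic here (demand slope 6 vs supply slope 4).
The less price-elastic side of the market bears the larger share of a per-unit tax.

Sellers bear the larger share: €13.2 per ride.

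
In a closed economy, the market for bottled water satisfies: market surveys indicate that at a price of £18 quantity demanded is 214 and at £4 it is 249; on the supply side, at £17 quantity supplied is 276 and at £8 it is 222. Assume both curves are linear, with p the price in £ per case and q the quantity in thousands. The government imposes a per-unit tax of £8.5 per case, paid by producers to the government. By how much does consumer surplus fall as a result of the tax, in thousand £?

Consumer surplus falls by £1359 thousand.

Demand slope: (249 − 214)/(4 − 18) = -2.5, so qd = 259 − 2.5p.
Supply slope: (222 − 276)/(8 − 17) = 6, so qs = 6p + 174.
Without the tax, 259 − 2.5p = 6p + 174 gives 8.5p = 85, so p* = £10 and q* = 234.
With the tax collected from producers, supply shifts: qs = 6(p − 8.5) + 174.
New equilibrium: consumers pay £16, producers receive £7.5, q = 219. (Wedge: pb − ps = 8.5.)
ΔCS is the trapezoid between Q = 219 and Q = 234 of height £6: ½ · (234 + 219) · 6 = £1359.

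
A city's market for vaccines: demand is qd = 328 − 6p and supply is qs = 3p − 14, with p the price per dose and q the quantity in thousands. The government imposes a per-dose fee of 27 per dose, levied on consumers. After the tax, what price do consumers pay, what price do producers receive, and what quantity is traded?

Consumers pay 47; producers receive 20; quantity = 46.

Before the tax: set 328 − 6p = 3p − 14 → p* = 38, q* = 100.
With the tax collected from consumers, demand (in seller-price terms) shifts: qd = 328 − 6(p + 27).
Solving gives q = 46 with consumers paying 47 and producers receiving 20 (the 27 wedge).
The less price-elastic side of the market bears the larger share of a per-unit tax.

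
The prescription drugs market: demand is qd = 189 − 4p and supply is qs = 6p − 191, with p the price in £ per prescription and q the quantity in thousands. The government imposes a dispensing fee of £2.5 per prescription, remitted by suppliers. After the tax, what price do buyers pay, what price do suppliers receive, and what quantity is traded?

Before the tax: set 189 − 4p = 6p − 191 → p* = £38, q* = 37.
With the tax collected from suppliers, supply shifts: qs = 6(p − 2.5) − 191.
Solving gives q = 31 with buyers paying £39.5 and suppliers receiving £37 (the £2.5 wedge).
The less price-elastic side of the market bears the larger share of a per-unit tax.

Buyers pay £39.5; suppliers receive £37; quantity = 31.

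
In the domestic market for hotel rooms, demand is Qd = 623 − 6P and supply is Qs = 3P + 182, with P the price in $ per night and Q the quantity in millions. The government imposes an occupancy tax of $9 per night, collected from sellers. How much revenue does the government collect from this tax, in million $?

Tax revenue = $2799 million.

Before the tax: set 623 − 6P = 3P + 182 → P* = $49, Q* = 329.
With the tax collected from sellers, supply shifts: Qs = 3(P − 9) + 182.
New equilibrium: consumers pay $52, sellers receive $43, Q = 311. (Wedge: Pb − Ps = 9.)
Revenue = t · Q = 9 · 311 = $2799.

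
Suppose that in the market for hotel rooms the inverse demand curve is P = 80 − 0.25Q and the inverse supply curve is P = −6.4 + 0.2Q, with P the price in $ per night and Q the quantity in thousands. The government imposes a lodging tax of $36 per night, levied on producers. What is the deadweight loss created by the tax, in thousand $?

Rewrite in direct form: Qd = 320 − 4P and Qs = 5P + 32.
Without the tax, 320 − 4P = 5P + 32 gives 9P = 288, so P* = $32 and Q* = 192.
With the tax collected from producers, supply shifts: Qs = 5(P − 36) + 32.
Solving gives Q = 112 with consumers paying $52 and producers receiving $16 (the $36 wedge).
Quantity falls by |ΔQ| = |192 − 112| = 80.
DWL = ½ · t · |ΔQ| = ½ · 36 · 80 = $1440.

Deadweight loss = $1440 thousand.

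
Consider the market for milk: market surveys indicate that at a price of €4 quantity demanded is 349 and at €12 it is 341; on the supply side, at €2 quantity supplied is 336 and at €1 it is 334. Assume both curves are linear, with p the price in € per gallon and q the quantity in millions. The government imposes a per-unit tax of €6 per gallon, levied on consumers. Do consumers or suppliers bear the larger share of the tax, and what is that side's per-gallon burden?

Consumers bear the larger share: €4 per gallon.

Demand slope: (341 − 349)/(12 − 4) = -1, so qd = 353 − p.
Supply slope: (334 − 336)/(1 − 2) = 2, so qs = 2p + 332.
Without the tax, 353 − p = 2p + 332 gives 3p = 21, so p* = €7 and q* = 346.
With the tax collected from consumers, demand (in seller-price terms) shifts: qd = 353 − (p + 6).
Solving gives q = 342 with consumers paying €11 and suppliers receiving €5 (the €6 wedge).
Per-gallon burden: consumers €4, suppliers €2.
Consumers take the larger share because demand is less price-elastic here (demand slope 1 vs supply slope 2).
The less price-elastic side of the market bears the larger share of a per-unit tax.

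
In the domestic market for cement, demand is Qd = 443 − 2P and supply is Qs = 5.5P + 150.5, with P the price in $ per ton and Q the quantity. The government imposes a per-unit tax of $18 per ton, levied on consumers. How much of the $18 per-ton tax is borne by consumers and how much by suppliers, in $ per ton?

Consumers bear $13.2 per ton; suppliers bear $4.8 per ton.

Without the tax, 443 − 2P = 5.5P + 150.5 gives 7.5P = 292.5, so P* = $39 and Q* = 365.
With the tax collected from consumers, demand (in seller-price terms) shifts: Qd = 443 − 2(P + 18).
Solving gives Q = 338.6 with consumers paying $52.2 and suppliers receiving $34.2 (the $18 wedge).
Burden on consumers: $13.2; on suppliers: $4.8. (They sum to $18.)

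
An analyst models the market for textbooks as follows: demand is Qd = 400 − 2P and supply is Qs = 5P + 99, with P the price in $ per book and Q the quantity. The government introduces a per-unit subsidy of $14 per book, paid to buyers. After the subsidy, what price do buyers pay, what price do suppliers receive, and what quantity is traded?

Before the subsidy: set 400 − 2P = 5P + 99 → P* = $43, Q* = 314.
With a per-unit subsidy paid to buyers, each effectively pays P − 14, so demand becomes Qd = 400 − 2(P − 14).
Solving gives Q = 334 with buyers paying $33 and suppliers receiving $47 (the $14 wedge).

Buyers pay $33; suppliers receive $47; quantity = 334.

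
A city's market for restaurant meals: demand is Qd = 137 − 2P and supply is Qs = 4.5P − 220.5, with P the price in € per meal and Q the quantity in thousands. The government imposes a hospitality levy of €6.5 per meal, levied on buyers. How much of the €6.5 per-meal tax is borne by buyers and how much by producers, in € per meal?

Buyers bear €4.5 per meal; producers bear €2 per meal.

Before the tax: set 137 − 2P = 4.5P − 220.5 → P* = €55, Q* = 27.
With the tax collected from buyers, demand (in seller-price terms) shifts: Qd = 137 − 2(P + 6.5).
Solving gives Q = 18 with buyers paying €59.5 and producers receiving €53 (the €6.5 wedge).
Burden on buyers: €4.5; on producers: €2. (They sum to €6.5.)
The less price-elastic side of the market bears the larger share of a per-unit tax.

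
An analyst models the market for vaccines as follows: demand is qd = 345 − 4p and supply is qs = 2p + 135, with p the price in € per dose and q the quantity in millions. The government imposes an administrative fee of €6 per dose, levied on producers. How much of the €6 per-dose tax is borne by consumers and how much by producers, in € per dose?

Consumers bear €2 per dose; producers bear €4 per dose.

Without the tax, 345 − 4p = 2p + 135 gives 6p = 210, so p* = €35 and q* = 205.
With the tax collected from producers, supply shifts: qs = 2(p − 6) + 135.
New equilibrium: consumers pay €37, producers receive €31, q = 197. (Wedge: pb − ps = 6.)
Burden on consumers: €2; on producers: €4. (They sum to €6.)
The less price-elastic side of the market bears the larger share of a per-unit tax.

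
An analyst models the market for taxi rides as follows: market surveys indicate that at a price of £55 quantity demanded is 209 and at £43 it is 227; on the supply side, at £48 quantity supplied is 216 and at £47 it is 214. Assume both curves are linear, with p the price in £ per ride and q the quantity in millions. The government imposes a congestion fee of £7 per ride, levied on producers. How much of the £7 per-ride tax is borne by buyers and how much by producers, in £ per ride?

Buyers bear £4 per ride; producers bear £3 per ride.

Demand slope: (227 − 209)/(43 − 55) = -1.5, so qd = 291.5 − 1.5p.
Supply slope: (214 − 216)/(47 − 48) = 2, so qs = 2p + 120.
Without the tax, 291.5 − 1.5p = 2p + 120 gives 3.5p = 171.5, so p* = £49 and q* = 218.
With the tax collected from producers, supply shifts: qs = 2(p − 7) + 120.
Solving gives q = 212 with buyers paying £53 and producers receiving £46 (the £7 wedge).
Burden on buyers: £4; on producers: £3. (They sum to £7.)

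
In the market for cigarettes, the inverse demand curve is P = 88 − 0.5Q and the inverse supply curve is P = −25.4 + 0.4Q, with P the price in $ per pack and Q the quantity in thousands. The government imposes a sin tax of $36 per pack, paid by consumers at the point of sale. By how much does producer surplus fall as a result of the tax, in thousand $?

Rewrite in direct form: Qd = 176 − 2P and Qs = 2.5P + 63.5.
Before the tax: set 176 − 2P = 2.5P + 63.5 → P* = $25, Q* = 126.
With the tax collected from consumers, demand (in seller-price terms) shifts: Qd = 176 − 2(P + 36).
New equilibrium: consumers pay $45, suppliers receive $9, Q = 86. (Wedge: Pb − Ps = 36.)
ΔPS is the trapezoid between Q = 86 and Q = 126 of height $16: ½ · (126 + 86) · 16 = $1696.

Producer surplus falls by $1696 thousand.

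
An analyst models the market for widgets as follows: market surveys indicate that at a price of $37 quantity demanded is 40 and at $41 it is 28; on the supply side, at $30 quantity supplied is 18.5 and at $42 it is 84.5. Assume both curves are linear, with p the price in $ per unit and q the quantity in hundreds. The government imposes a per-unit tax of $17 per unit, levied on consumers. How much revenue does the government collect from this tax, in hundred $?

Demand slope: (28 − 40)/(41 − 37) = -3, so qd = 151 − 3p.
Supply slope: (84.5 − 18.5)/(42 − 30) = 5.5, so qs = 5.5p − 146.5.
Before the tax: set 151 − 3p = 5.5p − 146.5 → p* = $35, q* = 46.
With the tax collected from consumers, demand (in seller-price terms) shifts: qd = 151 − 3(p + 17).
New equilibrium: consumers pay $46, sellers receive $29, q = 13. (Wedge: pb − ps = 17.)
Revenue = t · Q = 17 · 13 = $221.

Tax revenue = $221 hundred.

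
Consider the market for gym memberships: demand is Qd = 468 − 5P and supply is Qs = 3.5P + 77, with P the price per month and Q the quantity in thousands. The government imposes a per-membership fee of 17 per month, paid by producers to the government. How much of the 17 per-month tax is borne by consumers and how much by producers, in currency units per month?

Without the tax, 468 − 5P = 3.5P + 77 gives 8.5P = 391, so P* = 46 and Q* = 238.
With the tax collected from producers, supply shifts: Qs = 3.5(P − 17) + 77.
Solving gives Q = 203 with consumers paying 53 and producers receiving 36 (the 17 wedge).
Burden on consumers: 7; on producers: 10. (They sum to 17.)
The less price-elastic side of the market bears the larger share of a per-unit tax.

Consumers bear 7 per month; producers bear 10 per month.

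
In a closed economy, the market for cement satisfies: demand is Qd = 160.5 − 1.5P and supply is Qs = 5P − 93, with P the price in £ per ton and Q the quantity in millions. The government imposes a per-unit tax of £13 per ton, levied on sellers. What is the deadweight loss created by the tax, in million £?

Without the tax, 160.5 − 1.5P = 5P − 93 gives 6.5P = 253.5, so P* = £39 and Q* = 102.
With the tax collected from sellers, supply shifts: Qs = 5(P − 13) − 93.
Solving gives Q = 87 with consumers paying £49 and sellers receiving £36 (the £13 wedge).
Quantity falls by |ΔQ| = |102 − 87| = 15.
DWL = ½ · t · |ΔQ| = ½ · 13 · 15 = £97.5.

Deadweight loss = £97.5 million.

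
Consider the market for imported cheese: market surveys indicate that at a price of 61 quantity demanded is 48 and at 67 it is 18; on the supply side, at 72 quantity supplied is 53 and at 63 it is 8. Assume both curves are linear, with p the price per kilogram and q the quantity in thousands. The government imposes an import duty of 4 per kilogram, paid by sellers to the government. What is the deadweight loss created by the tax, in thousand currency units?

Deadweight loss = 20 thousand.

Demand slope: (18 − 48)/(67 − 61) = -5, so qd = 353 − 5p.
Supply slope: (8 − 53)/(63 − 72) = 5, so qs = 5p − 307.
Before the tax: set 353 − 5p = 5p − 307 → p* = 66, q* = 23.
With the tax collected from sellers, supply shifts: qs = 5(p − 4) − 307.
New equilibrium: buyers pay 68, sellers receive 64, q = 13. (Wedge: pb − ps = 4.)
Quantity falls by |ΔQ| = |23 − 13| = 10.
DWL = ½ · t · |ΔQ| = ½ · 4 · 10 = 20.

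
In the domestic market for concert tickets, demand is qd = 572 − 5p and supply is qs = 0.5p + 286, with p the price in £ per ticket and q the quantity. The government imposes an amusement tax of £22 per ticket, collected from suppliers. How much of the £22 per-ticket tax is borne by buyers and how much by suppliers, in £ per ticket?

Without the tax, 572 − 5p = 0.5p + 286 gives 5.5p = 286, so p* = £52 and q* = 312.
With the tax collected from suppliers, supply shifts: qs = 0.5(p − 22) + 286.
Solving gives q = 302 with buyers paying £54 and suppliers receiving £32 (the £22 wedge).
Burden on buyers: £2; on suppliers: £20. (They sum to £22.)
The less price-elastic side of the market bears the larger share of a per-unit tax.

Buyers bear £2 per ticket; suppliers bear £20 per ticket.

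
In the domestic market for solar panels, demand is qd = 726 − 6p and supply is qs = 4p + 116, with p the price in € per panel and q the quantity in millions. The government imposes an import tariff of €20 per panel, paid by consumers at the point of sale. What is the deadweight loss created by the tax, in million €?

Without the tax, 726 − 6p = 4p + 116 gives 10p = 610, so p* = €61 and q* = 360.
With the tax collected from consumers, demand (in seller-price terms) shifts: qd = 726 − 6(p + 20).
New equilibrium: consumers pay €69, producers receive €49, q = 312. (Wedge: pb − ps = 20.)
Quantity falls by |ΔQ| = |360 − 312| = 48.
DWL = ½ · t · |ΔQ| = ½ · 20 · 48 = €480.

Deadweight loss = €480 million.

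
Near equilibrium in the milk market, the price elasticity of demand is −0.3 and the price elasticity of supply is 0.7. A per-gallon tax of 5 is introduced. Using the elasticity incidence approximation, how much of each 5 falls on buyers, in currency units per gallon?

Buyers bear ≈ 3.5 per gallon.

Incidence ratio: buyers' share ≈ εs / (εs + |εd|) = 0.7 / (0.7 + 0.3) = 0.7.
So buyers bear ≈ 0.7 × 5 = 3.5; producers bear 1.5.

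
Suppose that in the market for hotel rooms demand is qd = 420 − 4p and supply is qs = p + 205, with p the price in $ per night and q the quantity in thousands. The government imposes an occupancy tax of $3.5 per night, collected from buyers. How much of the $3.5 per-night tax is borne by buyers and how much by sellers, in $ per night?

Before the tax: set 420 − 4p = p + 205 → p* = $43, q* = 248.
With the tax collected from buyers, demand (in seller-price terms) shifts: qd = 420 − 4(p + 3.5).
New equilibrium: buyers pay $43.7, sellers receive $40.2, q = 245.2. (Wedge: pb − ps = 3.5.)
Burden on buyers: $0.7; on sellers: $2.8. (They sum to $3.5.)
The less price-elastic side of the market bears the larger share of a per-unit tax.

Buyers bear $0.7 per night; sellers bear $2.8 per night.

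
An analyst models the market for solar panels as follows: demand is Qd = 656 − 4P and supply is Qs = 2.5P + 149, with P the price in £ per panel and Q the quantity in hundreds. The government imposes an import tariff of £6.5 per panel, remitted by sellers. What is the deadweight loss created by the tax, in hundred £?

Deadweight loss = £32.5 hundred.

Without the tax, 656 − 4P = 2.5P + 149 gives 6.5P = 507, so P* = £78 and Q* = 344.
With the tax collected from sellers, supply shifts: Qs = 2.5(P − 6.5) + 149.
New equilibrium: buyers pay £80.5, sellers receive £74, Q = 334. (Wedge: Pb − Ps = 6.5.)
Quantity falls by |ΔQ| = |344 − 334| = 10.
DWL = ½ · t · |ΔQ| = ½ · 6.5 · 10 = £32.5.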